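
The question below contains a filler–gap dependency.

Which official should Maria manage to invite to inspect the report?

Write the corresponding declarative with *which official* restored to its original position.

The filler 'which official' is interpreted as the direct object of 'invite'. Wh-movement fronts it, leaving a gap right after 'invite':
Which official should Maria manage to invite ___ to inspect the report?

Maria should manage to invite which official to inspect the report.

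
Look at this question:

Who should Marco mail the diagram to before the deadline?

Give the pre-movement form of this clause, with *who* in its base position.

Marco should mail the diagram to who before the deadline.

The filler 'who' is interpreted as the object of the preposition 'to' (recipient of 'mail'). It moves to the left edge, and the trace sits right after 'to':
Who should Marco mail the diagram to ___ before the deadline?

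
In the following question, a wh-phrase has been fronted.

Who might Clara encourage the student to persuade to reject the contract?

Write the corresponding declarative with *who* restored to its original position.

Clara might encourage the student to persuade who to reject the contract.

The filler 'who' is interpreted as the direct object of 'persuade'. Wh-movement fronts it, leaving a gap right after 'persuade':
Who might Clara encourage the student to persuade ___ to reject the contract?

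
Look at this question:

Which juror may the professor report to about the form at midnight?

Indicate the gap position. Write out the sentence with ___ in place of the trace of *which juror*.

Underlying clause: The professor may report to which juror about the form at midnight.
The filler 'which juror' is interpreted as the object of the preposition 'to'. The gap is right after 'to'.

Which juror may the professor report to ___ about the form at midnight?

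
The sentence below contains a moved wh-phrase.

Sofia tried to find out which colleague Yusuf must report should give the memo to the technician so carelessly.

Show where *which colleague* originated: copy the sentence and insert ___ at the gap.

Pre-movement form: Yusuf must report which colleague should give the memo to the technician so carelessly.
'which colleague' functions as the subject of the clause embedded under 'report'. The gap is right after 'report'.

Sofia tried to find out which colleague Yusuf must report ___ should give the memo to the technician so carelessly.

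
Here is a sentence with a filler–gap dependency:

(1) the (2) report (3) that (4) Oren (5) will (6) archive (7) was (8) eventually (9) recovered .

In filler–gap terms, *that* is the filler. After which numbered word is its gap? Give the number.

The filler 'that' is interpreted as the direct object of 'archive'. Fronting leaves a gap immediately after 'archive':
The report that Oren will archive ___ was eventually recovered.
'archive' is word 6.

6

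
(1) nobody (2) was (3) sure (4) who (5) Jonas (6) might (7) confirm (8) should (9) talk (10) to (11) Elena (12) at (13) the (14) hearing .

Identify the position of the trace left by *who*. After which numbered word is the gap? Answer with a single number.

7

Before movement: Jonas might confirm who should talk to Elena at the hearing.
'who' is the subject of the clause embedded under 'confirm'. Fronting leaves a gap immediately after 'confirm':
Nobody was sure who Jonas might confirm ___ should talk to Elena at the hearing.
'confirm' is word 7.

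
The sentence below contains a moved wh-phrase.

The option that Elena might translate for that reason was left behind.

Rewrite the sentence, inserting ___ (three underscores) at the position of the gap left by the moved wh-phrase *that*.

The filler 'that' is interpreted as the direct object of 'translate'. The gap is right after 'translate'.

The option that Elena might translate ___ for that reason was left behind.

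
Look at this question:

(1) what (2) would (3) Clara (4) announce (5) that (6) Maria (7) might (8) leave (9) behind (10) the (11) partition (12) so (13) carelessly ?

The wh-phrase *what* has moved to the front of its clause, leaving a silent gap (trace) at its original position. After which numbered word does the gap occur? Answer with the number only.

8

Before movement: Clara would announce that Maria might leave what behind the partition so carelessly.
The filler 'what' is interpreted as the direct object of 'leave'. Fronting leaves a gap immediately after 'leave':
What would Clara announce that Maria might leave ___ behind the partition so carelessly?
'leave' is word 8.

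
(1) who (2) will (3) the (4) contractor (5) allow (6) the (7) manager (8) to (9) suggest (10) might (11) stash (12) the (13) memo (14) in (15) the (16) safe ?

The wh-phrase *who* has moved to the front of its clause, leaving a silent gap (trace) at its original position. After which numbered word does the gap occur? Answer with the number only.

9

In situ: The contractor will allow the manager to suggest who might stash the memo in the safe.
'who' is the subject of the clause embedded under 'suggest'. Wh-movement fronts it, leaving a gap right after 'suggest':
Who will the contractor allow the manager to suggest ___ might stash the memo in the safe?
'suggest' is word 9.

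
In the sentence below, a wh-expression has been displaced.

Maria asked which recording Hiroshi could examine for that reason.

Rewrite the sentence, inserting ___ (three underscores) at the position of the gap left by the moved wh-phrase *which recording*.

Maria asked which recording Hiroshi could examine ___ for that reason.

Underlying clause: Hiroshi could examine which recording for that reason.
'which recording' functions as the direct object of 'examine'. The gap is right after 'examine'.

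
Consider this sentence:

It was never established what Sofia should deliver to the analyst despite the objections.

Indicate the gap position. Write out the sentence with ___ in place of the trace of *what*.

Before movement: Sofia should deliver what to the analyst despite the objections.
'what' functions as the direct object of 'deliver'. The gap is right after 'deliver'.

It was never established what Sofia should deliver ___ to the analyst despite the objections.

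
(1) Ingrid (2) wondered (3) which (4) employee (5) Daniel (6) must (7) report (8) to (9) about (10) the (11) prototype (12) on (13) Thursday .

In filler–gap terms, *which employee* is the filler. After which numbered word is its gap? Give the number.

Pre-movement form: Daniel must report to which employee about the prototype on Thursday.
The filler 'which employee' is interpreted as the object of the preposition 'to'. Wh-movement fronts it, leaving a gap right after 'to':
Ingrid wondered which employee Daniel must report to ___ about the prototype on Thursday.
'to' is word 8.

8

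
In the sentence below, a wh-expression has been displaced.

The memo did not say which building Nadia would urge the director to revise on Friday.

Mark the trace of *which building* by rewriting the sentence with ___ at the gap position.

The memo did not say which building Nadia would urge the director to revise ___ on Friday.

Pre-movement form: Nadia would urge the director to revise which building on Friday.
'which building' functions as the direct object of 'revise'. The gap is right after 'revise'.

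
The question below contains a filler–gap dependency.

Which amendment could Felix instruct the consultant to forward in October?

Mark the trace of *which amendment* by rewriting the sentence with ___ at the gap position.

Underlying clause: Felix could instruct the consultant to forward which amendment in October.
The filler 'which amendment' is interpreted as the direct object of 'forward'. The gap is right after 'forward'.

Which amendment could Felix instruct the consultant to forward ___ in October?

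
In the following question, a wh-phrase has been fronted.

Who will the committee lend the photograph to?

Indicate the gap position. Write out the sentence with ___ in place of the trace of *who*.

Who will the committee lend the photograph to ___?

Pre-movement form: The committee will lend the photograph to who.
'who' is the object of the preposition 'to' (recipient of 'lend'). The gap is right after 'to'.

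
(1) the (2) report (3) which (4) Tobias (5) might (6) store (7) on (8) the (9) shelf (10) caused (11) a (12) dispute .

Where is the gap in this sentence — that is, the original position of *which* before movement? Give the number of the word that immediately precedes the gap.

'which' is the direct object of 'store'. It moves to the left edge, and the trace sits right after 'store':
The report which Tobias might store ___ on the shelf caused a dispute.
'store' is word 6.

6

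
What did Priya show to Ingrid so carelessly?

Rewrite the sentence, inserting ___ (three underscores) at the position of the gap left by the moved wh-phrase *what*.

What did Priya show ___ to Ingrid so carelessly?

In situ: Priya did show what to Ingrid so carelessly.
'what' functions as the direct object of 'show'. The gap is right after 'show'.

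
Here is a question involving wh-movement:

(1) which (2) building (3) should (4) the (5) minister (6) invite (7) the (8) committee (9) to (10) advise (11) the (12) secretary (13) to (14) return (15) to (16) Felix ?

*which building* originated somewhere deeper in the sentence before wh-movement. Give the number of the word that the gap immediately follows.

Before movement: The minister should invite the committee to advise the secretary to return which building to Felix.
The filler 'which building' is interpreted as the direct object of 'return'. It moves to the left edge, and the trace sits right after 'return':
Which building should the minister invite the committee to advise the secretary to return ___ to Felix?
'return' is word 14.

14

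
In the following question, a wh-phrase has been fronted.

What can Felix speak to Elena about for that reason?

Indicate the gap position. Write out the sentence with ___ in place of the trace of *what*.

Underlying clause: Felix can speak to Elena about what for that reason.
The filler 'what' is interpreted as the object of the preposition 'about'. The gap is right after 'about'.

What can Felix speak to Elena about ___ for that reason?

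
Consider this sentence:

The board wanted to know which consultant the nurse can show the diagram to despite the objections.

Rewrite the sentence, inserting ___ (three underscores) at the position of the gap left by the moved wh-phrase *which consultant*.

The board wanted to know which consultant the nurse can show the diagram to ___ despite the objections.

In situ: The nurse can show the diagram to which consultant despite the objections.
'which consultant' is the object of the preposition 'to' (recipient of 'show'). The gap is right after 'to'.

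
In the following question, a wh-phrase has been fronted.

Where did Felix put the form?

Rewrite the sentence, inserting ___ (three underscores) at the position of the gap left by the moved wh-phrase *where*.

Pre-movement form: Felix did put the form where.
'where' functions as the locative complement of 'put'. The gap is right after 'form'.

Where did Felix put the form ___?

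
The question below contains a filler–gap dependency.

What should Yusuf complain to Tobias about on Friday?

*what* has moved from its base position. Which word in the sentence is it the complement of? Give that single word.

In situ: Yusuf should complain to Tobias about what on Friday.
'what' functions as the object of the preposition 'about'. Fronting leaves a gap immediately after 'about':
What should Yusuf complain to Tobias about ___ on Friday?

about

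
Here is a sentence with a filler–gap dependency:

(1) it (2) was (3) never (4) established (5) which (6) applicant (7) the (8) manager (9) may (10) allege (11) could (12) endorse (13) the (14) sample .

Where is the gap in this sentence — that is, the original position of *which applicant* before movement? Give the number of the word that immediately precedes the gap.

10

Underlying clause: The manager may allege which applicant could endorse the sample.
'which applicant' is the subject of the clause embedded under 'allege'. It moves to the left edge, and the trace sits right after 'allege':
It was never established which applicant the manager may allege ___ could endorse the sample.
'allege' is word 10.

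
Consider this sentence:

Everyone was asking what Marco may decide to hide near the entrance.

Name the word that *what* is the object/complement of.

Before movement: Marco may decide to hide what near the entrance.
The filler 'what' is interpreted as the direct object of 'hide'. It moves to the left edge, and the trace sits right after 'hide':
Everyone was asking what Marco may decide to hide ___ near the entrance.

hide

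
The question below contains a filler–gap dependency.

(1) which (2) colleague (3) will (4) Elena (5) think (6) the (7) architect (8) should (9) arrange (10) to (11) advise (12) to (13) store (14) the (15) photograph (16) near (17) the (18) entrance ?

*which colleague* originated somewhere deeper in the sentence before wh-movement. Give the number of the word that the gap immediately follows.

In situ: Elena will think the architect should arrange to advise which colleague to store the photograph near the entrance.
The filler 'which colleague' is interpreted as the direct object of 'advise'. It moves to the left edge, and the trace sits right after 'advise':
Which colleague will Elena think the architect should arrange to advise ___ to store the photograph near the entrance?
'advise' is word 11.

11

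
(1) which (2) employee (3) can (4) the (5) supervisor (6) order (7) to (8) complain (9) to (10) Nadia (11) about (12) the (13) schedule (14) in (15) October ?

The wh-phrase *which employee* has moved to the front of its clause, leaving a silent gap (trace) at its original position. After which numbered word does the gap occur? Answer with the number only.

Pre-movement form: The supervisor can order which employee to complain to Nadia about the schedule in October.
The filler 'which employee' is interpreted as the direct object of 'order'. Fronting leaves a gap immediately after 'order':
Which employee can the supervisor order ___ to complain to Nadia about the schedule in October?
'order' is word 6.

6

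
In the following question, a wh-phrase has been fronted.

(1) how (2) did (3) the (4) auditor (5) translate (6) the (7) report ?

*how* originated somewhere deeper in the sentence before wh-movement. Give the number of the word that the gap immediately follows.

7

Pre-movement form: The auditor did translate the report how.
'how' functions as the manner adjunct. It moves to the left edge, and the trace sits right after 'report':
How did the auditor translate the report ___?
'report' is word 7.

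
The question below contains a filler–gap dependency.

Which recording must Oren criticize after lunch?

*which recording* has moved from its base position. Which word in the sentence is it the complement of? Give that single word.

criticize

Before movement: Oren must criticize which recording after lunch.
'which recording' functions as the direct object of 'criticize'. Wh-movement fronts it, leaving a gap right after 'criticize':
Which recording must Oren criticize ___ after lunch?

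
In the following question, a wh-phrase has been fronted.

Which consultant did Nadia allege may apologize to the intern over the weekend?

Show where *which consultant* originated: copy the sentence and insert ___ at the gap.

Before movement: Nadia did allege which consultant may apologize to the intern over the weekend.
'which consultant' functions as the subject of the clause embedded under 'allege'. The gap is right after 'allege'.

Which consultant did Nadia allege ___ may apologize to the intern over the weekend?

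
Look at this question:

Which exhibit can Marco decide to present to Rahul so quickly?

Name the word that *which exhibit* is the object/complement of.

Before movement: Marco can decide to present which exhibit to Rahul so quickly.
'which exhibit' functions as the direct object of 'present'. Wh-movement fronts it, leaving a gap right after 'present':
Which exhibit can Marco decide to present ___ to Rahul so quickly?

present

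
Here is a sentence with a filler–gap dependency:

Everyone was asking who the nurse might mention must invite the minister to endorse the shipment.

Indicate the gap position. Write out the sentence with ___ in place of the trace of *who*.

Everyone was asking who the nurse might mention ___ must invite the minister to endorse the shipment.

Underlying clause: The nurse might mention who must invite the minister to endorse the shipment.
'who' is the subject of the clause embedded under 'mention'. The gap is right after 'mention'.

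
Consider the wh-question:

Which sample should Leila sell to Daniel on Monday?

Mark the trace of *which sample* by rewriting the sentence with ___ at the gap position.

Pre-movement form: Leila should sell which sample to Daniel on Monday.
'which sample' functions as the direct object of 'sell'. The gap is right after 'sell'.

Which sample should Leila sell ___ to Daniel on Monday?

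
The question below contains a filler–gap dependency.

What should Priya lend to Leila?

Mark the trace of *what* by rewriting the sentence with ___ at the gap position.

What should Priya lend ___ to Leila?

In situ: Priya should lend what to Leila.
'what' is the direct object of 'lend'. The gap is right after 'lend'.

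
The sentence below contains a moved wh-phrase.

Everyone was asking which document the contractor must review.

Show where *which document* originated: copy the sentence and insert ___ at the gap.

Pre-movement form: The contractor must review which document.
'which document' functions as the direct object of 'review'. The gap is right after 'review'.

Everyone was asking which document the contractor must review ___.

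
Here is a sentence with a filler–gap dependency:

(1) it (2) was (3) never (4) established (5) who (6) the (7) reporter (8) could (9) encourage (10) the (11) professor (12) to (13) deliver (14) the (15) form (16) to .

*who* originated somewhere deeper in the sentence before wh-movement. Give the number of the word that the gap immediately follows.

16

In situ: The reporter could encourage the professor to deliver the form to who.
'who' is the object of the preposition 'to' (recipient of 'deliver'). Wh-movement fronts it, leaving a gap right after 'to':
It was never established who the reporter could encourage the professor to deliver the form to ___.
'to' is word 16.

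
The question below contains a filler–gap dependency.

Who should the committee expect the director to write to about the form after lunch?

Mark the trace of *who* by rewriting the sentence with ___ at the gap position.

Pre-movement form: The committee should expect the director to write to who about the form after lunch.
'who' functions as the object of the preposition 'to'. The gap is right after 'to'.

Who should the committee expect the director to write to ___ about the form after lunch?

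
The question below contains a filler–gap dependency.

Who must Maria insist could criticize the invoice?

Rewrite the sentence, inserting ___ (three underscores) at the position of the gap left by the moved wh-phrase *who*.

Underlying clause: Maria must insist who could criticize the invoice.
The filler 'who' is interpreted as the subject of the clause embedded under 'insist'. The gap is right after 'insist'.

Who must Maria insist ___ could criticize the invoice?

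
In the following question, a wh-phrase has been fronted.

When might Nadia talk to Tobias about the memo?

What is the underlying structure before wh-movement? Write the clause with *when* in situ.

Nadia might talk to Tobias about the memo when.

The filler 'when' is interpreted as the temporal adjunct. Wh-movement fronts it, leaving a gap right after 'memo':
When might Nadia talk to Tobias about the memo ___?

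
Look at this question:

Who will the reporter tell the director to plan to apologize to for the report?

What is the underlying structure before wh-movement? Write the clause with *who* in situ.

The reporter will tell the director to plan to apologize to who for the report.

'who' is the object of the preposition 'to'. It moves to the left edge, and the trace sits right after 'to':
Who will the reporter tell the director to plan to apologize to ___ for the report?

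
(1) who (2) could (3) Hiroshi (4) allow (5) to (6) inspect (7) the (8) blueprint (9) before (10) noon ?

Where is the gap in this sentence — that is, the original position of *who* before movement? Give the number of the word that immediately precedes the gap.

Pre-movement form: Hiroshi could allow who to inspect the blueprint before noon.
The filler 'who' is interpreted as the direct object of 'allow'. It moves to the left edge, and the trace sits right after 'allow':
Who could Hiroshi allow ___ to inspect the blueprint before noon?
'allow' is word 4.

4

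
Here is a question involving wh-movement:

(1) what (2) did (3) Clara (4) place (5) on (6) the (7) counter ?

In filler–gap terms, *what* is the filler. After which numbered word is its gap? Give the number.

4

Pre-movement form: Clara did place what on the counter.
'what' functions as the direct object of 'place'. Wh-movement fronts it, leaving a gap right after 'place':
What did Clara place ___ on the counter?
'place' is word 4.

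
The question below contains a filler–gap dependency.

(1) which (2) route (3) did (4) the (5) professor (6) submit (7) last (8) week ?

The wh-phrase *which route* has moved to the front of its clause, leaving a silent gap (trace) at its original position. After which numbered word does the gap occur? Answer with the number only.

Underlying clause: The professor did submit which route last week.
'which route' functions as the direct object of 'submit'. Fronting leaves a gap immediately after 'submit':
Which route did the professor submit ___ last week?
'submit' is word 6.

6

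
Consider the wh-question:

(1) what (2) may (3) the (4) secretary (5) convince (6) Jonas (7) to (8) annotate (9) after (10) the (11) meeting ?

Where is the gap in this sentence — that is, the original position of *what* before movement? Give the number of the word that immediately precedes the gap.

8

Before movement: The secretary may convince Jonas to annotate what after the meeting.
The filler 'what' is interpreted as the direct object of 'annotate'. Wh-movement fronts it, leaving a gap right after 'annotate':
What may the secretary convince Jonas to annotate ___ after the meeting?
'annotate' is word 8.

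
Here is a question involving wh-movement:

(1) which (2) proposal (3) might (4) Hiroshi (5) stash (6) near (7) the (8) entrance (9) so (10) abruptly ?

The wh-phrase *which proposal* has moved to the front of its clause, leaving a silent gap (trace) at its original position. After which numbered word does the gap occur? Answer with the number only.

Underlying clause: Hiroshi might stash which proposal near the entrance so abruptly.
The filler 'which proposal' is interpreted as the direct object of 'stash'. Fronting leaves a gap immediately after 'stash':
Which proposal might Hiroshi stash ___ near the entrance so abruptly?
'stash' is word 5.

5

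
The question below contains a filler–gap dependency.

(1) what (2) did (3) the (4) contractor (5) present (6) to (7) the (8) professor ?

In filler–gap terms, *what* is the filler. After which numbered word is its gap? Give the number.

5

Underlying clause: The contractor did present what to the professor.
'what' is the direct object of 'present'. Fronting leaves a gap immediately after 'present':
What did the contractor present ___ to the professor?
'present' is word 5.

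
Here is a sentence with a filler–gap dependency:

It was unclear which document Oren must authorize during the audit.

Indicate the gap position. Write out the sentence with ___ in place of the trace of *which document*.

It was unclear which document Oren must authorize ___ during the audit.

Underlying clause: Oren must authorize which document during the audit.
'which document' is the direct object of 'authorize'. The gap is right after 'authorize'.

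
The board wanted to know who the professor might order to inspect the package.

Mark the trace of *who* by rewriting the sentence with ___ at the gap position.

In situ: The professor might order who to inspect the package.
'who' functions as the direct object of 'order'. The gap is right after 'order'.

The board wanted to know who the professor might order ___ to inspect the package.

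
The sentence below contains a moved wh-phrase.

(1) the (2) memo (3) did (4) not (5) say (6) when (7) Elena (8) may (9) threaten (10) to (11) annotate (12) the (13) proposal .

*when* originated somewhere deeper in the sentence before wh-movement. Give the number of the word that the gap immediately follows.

13

Underlying clause: Elena may threaten to annotate the proposal when.
The filler 'when' is interpreted as the temporal adjunct. It moves to the left edge, and the trace sits right after 'proposal':
The memo did not say when Elena may threaten to annotate the proposal ___.
'proposal' is word 13.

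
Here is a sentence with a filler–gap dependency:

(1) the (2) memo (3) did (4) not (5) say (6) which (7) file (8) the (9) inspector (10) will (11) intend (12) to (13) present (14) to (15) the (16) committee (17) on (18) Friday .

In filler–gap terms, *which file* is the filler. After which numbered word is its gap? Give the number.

13

Before movement: The inspector will intend to present which file to the committee on Friday.
'which file' functions as the direct object of 'present'. It moves to the left edge, and the trace sits right after 'present':
The memo did not say which file the inspector will intend to present ___ to the committee on Friday.
'present' is word 13.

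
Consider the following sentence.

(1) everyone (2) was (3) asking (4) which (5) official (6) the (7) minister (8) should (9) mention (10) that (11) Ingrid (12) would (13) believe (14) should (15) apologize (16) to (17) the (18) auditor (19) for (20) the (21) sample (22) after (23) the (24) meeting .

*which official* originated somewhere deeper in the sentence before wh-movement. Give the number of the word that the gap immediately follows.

13

Before movement: The minister should mention that Ingrid would believe which official should apologize to the auditor for the sample after the meeting.
'which official' functions as the subject of the clause embedded under 'believe'. Wh-movement fronts it, leaving a gap right after 'believe':
Everyone was asking which official the minister should mention that Ingrid would believe ___ should apologize to the auditor for the sample after the meeting.
'believe' is word 13.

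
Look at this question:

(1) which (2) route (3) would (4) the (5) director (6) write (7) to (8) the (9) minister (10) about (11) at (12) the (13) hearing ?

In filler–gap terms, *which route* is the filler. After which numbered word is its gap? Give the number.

Before movement: The director would write to the minister about which route at the hearing.
The filler 'which route' is interpreted as the object of the preposition 'about'. Fronting leaves a gap immediately after 'about':
Which route would the director write to the minister about ___ at the hearing?
'about' is word 10.

10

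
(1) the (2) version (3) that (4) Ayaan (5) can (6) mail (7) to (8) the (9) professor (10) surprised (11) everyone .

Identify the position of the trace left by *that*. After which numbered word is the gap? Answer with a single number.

6

'that' is the direct object of 'mail'. Fronting leaves a gap immediately after 'mail':
The version that Ayaan can mail ___ to the professor surprised everyone.
'mail' is word 6.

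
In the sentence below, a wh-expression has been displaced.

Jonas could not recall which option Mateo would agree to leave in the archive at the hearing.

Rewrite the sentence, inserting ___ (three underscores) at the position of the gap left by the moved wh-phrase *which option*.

Pre-movement form: Mateo would agree to leave which option in the archive at the hearing.
The filler 'which option' is interpreted as the direct object of 'leave'. The gap is right after 'leave'.

Jonas could not recall which option Mateo would agree to leave ___ in the archive at the hearing.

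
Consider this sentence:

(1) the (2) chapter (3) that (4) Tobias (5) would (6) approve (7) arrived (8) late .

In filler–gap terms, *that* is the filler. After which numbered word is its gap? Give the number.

6

The filler 'that' is interpreted as the direct object of 'approve'. It moves to the left edge, and the trace sits right after 'approve':
The chapter that Tobias would approve ___ arrived late.
'approve' is word 6.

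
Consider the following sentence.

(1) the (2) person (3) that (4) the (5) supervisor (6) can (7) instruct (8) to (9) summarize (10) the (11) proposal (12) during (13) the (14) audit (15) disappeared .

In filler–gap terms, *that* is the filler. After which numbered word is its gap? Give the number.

The filler 'that' is interpreted as the direct object of 'instruct'. Fronting leaves a gap immediately after 'instruct':
The person that the supervisor can instruct ___ to summarize the proposal during the audit disappeared.
'instruct' is word 7.

7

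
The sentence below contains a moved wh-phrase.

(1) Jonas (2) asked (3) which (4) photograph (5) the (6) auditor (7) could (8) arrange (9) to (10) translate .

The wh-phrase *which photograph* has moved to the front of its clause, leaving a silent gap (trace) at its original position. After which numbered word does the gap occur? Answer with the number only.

10

In situ: The auditor could arrange to translate which photograph.
'which photograph' is the direct object of 'translate'. Wh-movement fronts it, leaving a gap right after 'translate':
Jonas asked which photograph the auditor could arrange to translate ___.
'translate' is word 10.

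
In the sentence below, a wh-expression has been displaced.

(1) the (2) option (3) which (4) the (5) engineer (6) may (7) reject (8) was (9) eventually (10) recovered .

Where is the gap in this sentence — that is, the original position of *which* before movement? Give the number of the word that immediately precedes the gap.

7

'which' is the direct object of 'reject'. Wh-movement fronts it, leaving a gap right after 'reject':
The option which the engineer may reject ___ was eventually recovered.
'reject' is word 7.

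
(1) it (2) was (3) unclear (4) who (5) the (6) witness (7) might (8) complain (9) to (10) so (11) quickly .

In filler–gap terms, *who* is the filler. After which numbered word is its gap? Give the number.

Pre-movement form: The witness might complain to who so quickly.
'who' is the object of the preposition 'to'. Wh-movement fronts it, leaving a gap right after 'to':
It was unclear who the witness might complain to ___ so quickly.
'to' is word 9.

9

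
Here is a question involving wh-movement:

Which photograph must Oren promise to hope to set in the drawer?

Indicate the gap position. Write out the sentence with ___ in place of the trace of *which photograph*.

Underlying clause: Oren must promise to hope to set which photograph in the drawer.
The filler 'which photograph' is interpreted as the direct object of 'set'. The gap is right after 'set'.

Which photograph must Oren promise to hope to set ___ in the drawer?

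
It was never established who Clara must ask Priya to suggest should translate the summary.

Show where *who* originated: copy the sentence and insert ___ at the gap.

Before movement: Clara must ask Priya to suggest who should translate the summary.
The filler 'who' is interpreted as the subject of the clause embedded under 'suggest'. The gap is right after 'suggest'.

It was never established who Clara must ask Priya to suggest ___ should translate the summary.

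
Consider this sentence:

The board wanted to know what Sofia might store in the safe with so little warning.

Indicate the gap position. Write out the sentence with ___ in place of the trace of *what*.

The board wanted to know what Sofia might store ___ in the safe with so little warning.

Underlying clause: Sofia might store what in the safe with so little warning.
'what' functions as the direct object of 'store'. The gap is right after 'store'.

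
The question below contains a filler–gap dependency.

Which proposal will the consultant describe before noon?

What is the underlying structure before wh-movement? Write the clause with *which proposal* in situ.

The filler 'which proposal' is interpreted as the direct object of 'describe'. Fronting leaves a gap immediately after 'describe':
Which proposal will the consultant describe ___ before noon?

The consultant will describe which proposal before noon.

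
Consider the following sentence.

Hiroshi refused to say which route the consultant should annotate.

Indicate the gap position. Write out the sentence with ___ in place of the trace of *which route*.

Pre-movement form: The consultant should annotate which route.
The filler 'which route' is interpreted as the direct object of 'annotate'. The gap is right after 'annotate'.

Hiroshi refused to say which route the consultant should annotate ___.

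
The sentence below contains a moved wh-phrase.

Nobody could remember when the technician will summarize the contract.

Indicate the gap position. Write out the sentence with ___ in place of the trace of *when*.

Nobody could remember when the technician will summarize the contract ___.

Underlying clause: The technician will summarize the contract when.
The filler 'when' is interpreted as the temporal adjunct. The gap is right after 'contract'.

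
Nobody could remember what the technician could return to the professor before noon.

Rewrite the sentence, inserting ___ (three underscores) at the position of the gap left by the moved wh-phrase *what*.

In situ: The technician could return what to the professor before noon.
'what' is the direct object of 'return'. The gap is right after 'return'.

Nobody could remember what the technician could return ___ to the professor before noon.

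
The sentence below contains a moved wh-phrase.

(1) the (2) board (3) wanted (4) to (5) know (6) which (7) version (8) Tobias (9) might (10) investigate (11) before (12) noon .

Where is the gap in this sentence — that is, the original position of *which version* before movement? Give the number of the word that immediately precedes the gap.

Before movement: Tobias might investigate which version before noon.
'which version' functions as the direct object of 'investigate'. It moves to the left edge, and the trace sits right after 'investigate':
The board wanted to know which version Tobias might investigate ___ before noon.
'investigate' is word 10.

10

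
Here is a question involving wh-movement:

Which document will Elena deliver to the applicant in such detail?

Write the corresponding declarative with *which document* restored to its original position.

The filler 'which document' is interpreted as the direct object of 'deliver'. Fronting leaves a gap immediately after 'deliver':
Which document will Elena deliver ___ to the applicant in such detail?

Elena will deliver which document to the applicant in such detail.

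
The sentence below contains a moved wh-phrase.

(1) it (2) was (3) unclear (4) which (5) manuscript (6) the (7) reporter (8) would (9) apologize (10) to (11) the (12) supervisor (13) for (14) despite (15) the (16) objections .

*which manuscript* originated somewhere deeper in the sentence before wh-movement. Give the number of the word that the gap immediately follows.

Underlying clause: The reporter would apologize to the supervisor for which manuscript despite the objections.
'which manuscript' functions as the object of the preposition 'for'. Fronting leaves a gap immediately after 'for':
It was unclear which manuscript the reporter would apologize to the supervisor for ___ despite the objections.
'for' is word 13.

13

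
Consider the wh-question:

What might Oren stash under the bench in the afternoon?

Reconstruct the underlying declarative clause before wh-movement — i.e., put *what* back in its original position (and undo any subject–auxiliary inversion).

'what' functions as the direct object of 'stash'. Wh-movement fronts it, leaving a gap right after 'stash':
What might Oren stash ___ under the bench in the afternoon?

Oren might stash what under the bench in the afternoon.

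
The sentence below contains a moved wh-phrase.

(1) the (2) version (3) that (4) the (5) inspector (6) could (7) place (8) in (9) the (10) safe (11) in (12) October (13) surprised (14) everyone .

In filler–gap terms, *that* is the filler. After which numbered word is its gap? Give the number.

'that' is the direct object of 'place'. Wh-movement fronts it, leaving a gap right after 'place':
The version that the inspector could place ___ in the safe in October surprised everyone.
'place' is word 7.

7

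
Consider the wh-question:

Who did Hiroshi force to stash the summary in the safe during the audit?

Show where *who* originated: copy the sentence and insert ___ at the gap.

Pre-movement form: Hiroshi did force who to stash the summary in the safe during the audit.
'who' functions as the direct object of 'force'. The gap is right after 'force'.

Who did Hiroshi force ___ to stash the summary in the safe during the audit?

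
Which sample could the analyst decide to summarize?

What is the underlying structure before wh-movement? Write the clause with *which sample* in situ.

The filler 'which sample' is interpreted as the direct object of 'summarize'. Wh-movement fronts it, leaving a gap right after 'summarize':
Which sample could the analyst decide to summarize ___?

The analyst could decide to summarize which sample.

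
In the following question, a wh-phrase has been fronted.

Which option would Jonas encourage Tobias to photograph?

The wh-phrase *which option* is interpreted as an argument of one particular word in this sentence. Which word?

Before movement: Jonas would encourage Tobias to photograph which option.
The filler 'which option' is interpreted as the direct object of 'photograph'. Fronting leaves a gap immediately after 'photograph':
Which option would Jonas encourage Tobias to photograph ___?

photograph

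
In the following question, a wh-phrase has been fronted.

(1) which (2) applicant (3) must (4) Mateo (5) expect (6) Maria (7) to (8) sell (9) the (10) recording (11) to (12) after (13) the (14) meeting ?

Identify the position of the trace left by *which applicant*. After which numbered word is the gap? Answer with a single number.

Underlying clause: Mateo must expect Maria to sell the recording to which applicant after the meeting.
The filler 'which applicant' is interpreted as the object of the preposition 'to' (recipient of 'sell'). It moves to the left edge, and the trace sits right after 'to':
Which applicant must Mateo expect Maria to sell the recording to ___ after the meeting?
'to' is word 11.

11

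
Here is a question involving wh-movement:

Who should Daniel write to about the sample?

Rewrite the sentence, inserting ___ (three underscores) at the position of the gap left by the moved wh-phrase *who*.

Who should Daniel write to ___ about the sample?

Underlying clause: Daniel should write to who about the sample.
'who' functions as the object of the preposition 'to'. The gap is right after 'to'.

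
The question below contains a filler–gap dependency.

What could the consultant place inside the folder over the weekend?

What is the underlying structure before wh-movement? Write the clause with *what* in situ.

The filler 'what' is interpreted as the direct object of 'place'. It moves to the left edge, and the trace sits right after 'place':
What could the consultant place ___ inside the folder over the weekend?

The consultant could place what inside the folder over the weekend.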